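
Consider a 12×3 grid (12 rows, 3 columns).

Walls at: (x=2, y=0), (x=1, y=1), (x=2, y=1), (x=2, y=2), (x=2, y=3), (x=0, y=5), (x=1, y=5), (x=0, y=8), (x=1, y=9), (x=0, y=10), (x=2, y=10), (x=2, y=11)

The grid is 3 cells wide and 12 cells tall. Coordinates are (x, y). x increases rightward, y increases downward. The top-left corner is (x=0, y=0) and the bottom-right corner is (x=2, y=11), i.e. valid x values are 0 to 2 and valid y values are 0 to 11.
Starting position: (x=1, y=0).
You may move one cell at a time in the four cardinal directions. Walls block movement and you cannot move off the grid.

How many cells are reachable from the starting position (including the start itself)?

BFS flood-fill from (x=1, y=0):
  Distance 0: (x=1, y=0)
  Distance 1: (x=0, y=0)
  Distance 2: (x=0, y=1)
  Distance 3: (x=0, y=2)
  Distance 4: (x=1, y=2), (x=0, y=3)
  Distance 5: (x=1, y=3), (x=0, y=4)
  Distance 6: (x=1, y=4)
  Distance 7: (x=2, y=4)
  Distance 8: (x=2, y=5)
  Distance 9: (x=2, y=6)
  Distance 10: (x=1, y=6), (x=2, y=7)
  Distance 11: (x=0, y=6), (x=1, y=7), (x=2, y=8)
  Distance 12: (x=0, y=7), (x=1, y=8), (x=2, y=9)
Total reachable: 20 (grid has 24 open cells total)

Answer: Reachable cells: 20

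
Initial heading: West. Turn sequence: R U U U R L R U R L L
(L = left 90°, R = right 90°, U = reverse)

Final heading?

Start: West
  R (right (90° clockwise)) -> North
  U (U-turn (180°)) -> South
  U (U-turn (180°)) -> North
  U (U-turn (180°)) -> South
  R (right (90° clockwise)) -> West
  L (left (90° counter-clockwise)) -> South
  R (right (90° clockwise)) -> West
  U (U-turn (180°)) -> East
  R (right (90° clockwise)) -> South
  L (left (90° counter-clockwise)) -> East
  L (left (90° counter-clockwise)) -> North
Final: North

Answer: Final heading: North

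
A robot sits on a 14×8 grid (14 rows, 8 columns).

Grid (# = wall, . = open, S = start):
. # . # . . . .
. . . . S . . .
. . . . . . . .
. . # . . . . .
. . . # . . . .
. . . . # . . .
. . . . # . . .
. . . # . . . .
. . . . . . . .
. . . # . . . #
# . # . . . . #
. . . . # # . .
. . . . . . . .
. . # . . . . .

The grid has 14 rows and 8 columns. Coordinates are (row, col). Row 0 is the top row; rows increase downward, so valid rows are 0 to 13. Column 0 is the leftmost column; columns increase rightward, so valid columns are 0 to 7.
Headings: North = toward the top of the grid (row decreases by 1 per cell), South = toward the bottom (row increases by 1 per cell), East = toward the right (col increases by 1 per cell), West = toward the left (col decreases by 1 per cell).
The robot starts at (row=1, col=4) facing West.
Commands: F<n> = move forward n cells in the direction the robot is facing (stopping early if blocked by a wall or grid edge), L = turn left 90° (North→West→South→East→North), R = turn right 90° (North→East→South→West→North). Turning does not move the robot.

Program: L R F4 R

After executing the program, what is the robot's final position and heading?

Answer: Final position: (row=1, col=0), facing North

Derivation:
Start: (row=1, col=4), facing West
  L: turn left, now facing South
  R: turn right, now facing West
  F4: move forward 4, now at (row=1, col=0)
  R: turn right, now facing North
Final: (row=1, col=0), facing North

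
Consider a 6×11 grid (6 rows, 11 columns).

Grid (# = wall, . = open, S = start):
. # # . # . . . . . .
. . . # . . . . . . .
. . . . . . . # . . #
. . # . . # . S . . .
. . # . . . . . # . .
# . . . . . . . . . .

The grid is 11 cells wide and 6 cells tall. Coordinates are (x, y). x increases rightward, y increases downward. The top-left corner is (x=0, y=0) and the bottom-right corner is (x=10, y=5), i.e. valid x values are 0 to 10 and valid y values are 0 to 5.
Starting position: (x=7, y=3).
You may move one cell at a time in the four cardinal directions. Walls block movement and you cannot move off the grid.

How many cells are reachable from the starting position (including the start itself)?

Answer: Reachable cells: 54

Derivation:
BFS flood-fill from (x=7, y=3):
  Distance 0: (x=7, y=3)
  Distance 1: (x=6, y=3), (x=8, y=3), (x=7, y=4)
  Distance 2: (x=6, y=2), (x=8, y=2), (x=9, y=3), (x=6, y=4), (x=7, y=5)
  Distance 3: (x=6, y=1), (x=8, y=1), (x=5, y=2), (x=9, y=2), (x=10, y=3), (x=5, y=4), (x=9, y=4), (x=6, y=5), (x=8, y=5)
  Distance 4: (x=6, y=0), (x=8, y=0), (x=5, y=1), (x=7, y=1), (x=9, y=1), (x=4, y=2), (x=4, y=4), (x=10, y=4), (x=5, y=5), (x=9, y=5)
  Distance 5: (x=5, y=0), (x=7, y=0), (x=9, y=0), (x=4, y=1), (x=10, y=1), (x=3, y=2), (x=4, y=3), (x=3, y=4), (x=4, y=5), (x=10, y=5)
  Distance 6: (x=10, y=0), (x=2, y=2), (x=3, y=3), (x=3, y=5)
  Distance 7: (x=2, y=1), (x=1, y=2), (x=2, y=5)
  Distance 8: (x=1, y=1), (x=0, y=2), (x=1, y=3), (x=1, y=5)
  Distance 9: (x=0, y=1), (x=0, y=3), (x=1, y=4)
  Distance 10: (x=0, y=0), (x=0, y=4)
Total reachable: 54 (grid has 55 open cells total)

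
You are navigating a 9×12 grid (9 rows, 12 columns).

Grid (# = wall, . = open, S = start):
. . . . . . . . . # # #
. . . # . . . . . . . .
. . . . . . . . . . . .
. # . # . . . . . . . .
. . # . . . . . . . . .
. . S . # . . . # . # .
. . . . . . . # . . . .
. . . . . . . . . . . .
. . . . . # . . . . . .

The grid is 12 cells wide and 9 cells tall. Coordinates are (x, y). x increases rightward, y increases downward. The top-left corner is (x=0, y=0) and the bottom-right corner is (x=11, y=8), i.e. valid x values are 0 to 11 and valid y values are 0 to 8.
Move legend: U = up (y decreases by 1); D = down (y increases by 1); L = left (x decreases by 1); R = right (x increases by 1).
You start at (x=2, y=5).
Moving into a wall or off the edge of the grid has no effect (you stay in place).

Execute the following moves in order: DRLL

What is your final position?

Answer: Final position: (x=1, y=6)

Derivation:
Start: (x=2, y=5)
  D (down): (x=2, y=5) -> (x=2, y=6)
  R (right): (x=2, y=6) -> (x=3, y=6)
  L (left): (x=3, y=6) -> (x=2, y=6)
  L (left): (x=2, y=6) -> (x=1, y=6)
Final: (x=1, y=6)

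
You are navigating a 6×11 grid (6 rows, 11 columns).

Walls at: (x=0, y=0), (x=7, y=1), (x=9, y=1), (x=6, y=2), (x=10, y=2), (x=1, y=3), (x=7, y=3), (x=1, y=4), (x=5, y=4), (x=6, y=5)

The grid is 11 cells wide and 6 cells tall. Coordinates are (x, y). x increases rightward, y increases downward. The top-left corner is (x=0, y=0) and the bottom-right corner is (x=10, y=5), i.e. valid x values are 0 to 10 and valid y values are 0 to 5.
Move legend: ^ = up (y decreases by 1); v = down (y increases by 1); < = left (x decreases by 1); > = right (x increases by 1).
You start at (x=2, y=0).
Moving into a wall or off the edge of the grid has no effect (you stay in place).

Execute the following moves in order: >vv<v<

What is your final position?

Answer: Final position: (x=2, y=3)

Derivation:
Start: (x=2, y=0)
  > (right): (x=2, y=0) -> (x=3, y=0)
  v (down): (x=3, y=0) -> (x=3, y=1)
  v (down): (x=3, y=1) -> (x=3, y=2)
  < (left): (x=3, y=2) -> (x=2, y=2)
  v (down): (x=2, y=2) -> (x=2, y=3)
  < (left): blocked, stay at (x=2, y=3)
Final: (x=2, y=3)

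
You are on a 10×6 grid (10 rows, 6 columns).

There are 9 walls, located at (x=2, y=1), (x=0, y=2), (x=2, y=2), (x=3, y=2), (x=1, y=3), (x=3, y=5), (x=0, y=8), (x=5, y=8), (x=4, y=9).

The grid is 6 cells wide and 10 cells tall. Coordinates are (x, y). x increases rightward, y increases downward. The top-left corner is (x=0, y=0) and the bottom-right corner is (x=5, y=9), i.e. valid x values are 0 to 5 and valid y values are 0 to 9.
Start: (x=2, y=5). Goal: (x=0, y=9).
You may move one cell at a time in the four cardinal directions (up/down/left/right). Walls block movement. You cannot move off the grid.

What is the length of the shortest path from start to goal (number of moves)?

BFS from (x=2, y=5) until reaching (x=0, y=9):
  Distance 0: (x=2, y=5)
  Distance 1: (x=2, y=4), (x=1, y=5), (x=2, y=6)
  Distance 2: (x=2, y=3), (x=1, y=4), (x=3, y=4), (x=0, y=5), (x=1, y=6), (x=3, y=6), (x=2, y=7)
  Distance 3: (x=3, y=3), (x=0, y=4), (x=4, y=4), (x=0, y=6), (x=4, y=6), (x=1, y=7), (x=3, y=7), (x=2, y=8)
  Distance 4: (x=0, y=3), (x=4, y=3), (x=5, y=4), (x=4, y=5), (x=5, y=6), (x=0, y=7), (x=4, y=7), (x=1, y=8), (x=3, y=8), (x=2, y=9)
  Distance 5: (x=4, y=2), (x=5, y=3), (x=5, y=5), (x=5, y=7), (x=4, y=8), (x=1, y=9), (x=3, y=9)
  Distance 6: (x=4, y=1), (x=5, y=2), (x=0, y=9)  <- goal reached here
One shortest path (6 moves): (x=2, y=5) -> (x=1, y=5) -> (x=1, y=6) -> (x=1, y=7) -> (x=1, y=8) -> (x=1, y=9) -> (x=0, y=9)

Answer: Shortest path length: 6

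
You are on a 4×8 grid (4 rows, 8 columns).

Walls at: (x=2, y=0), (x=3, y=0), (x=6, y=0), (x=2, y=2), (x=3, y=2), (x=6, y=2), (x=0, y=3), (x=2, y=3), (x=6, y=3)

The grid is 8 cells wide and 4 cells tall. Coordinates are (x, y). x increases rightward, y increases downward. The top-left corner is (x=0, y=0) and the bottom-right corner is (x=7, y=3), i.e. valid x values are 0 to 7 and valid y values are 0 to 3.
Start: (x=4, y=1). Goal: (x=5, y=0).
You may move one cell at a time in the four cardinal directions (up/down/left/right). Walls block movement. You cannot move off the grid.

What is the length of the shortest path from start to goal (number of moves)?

Answer: Shortest path length: 2

Derivation:
BFS from (x=4, y=1) until reaching (x=5, y=0):
  Distance 0: (x=4, y=1)
  Distance 1: (x=4, y=0), (x=3, y=1), (x=5, y=1), (x=4, y=2)
  Distance 2: (x=5, y=0), (x=2, y=1), (x=6, y=1), (x=5, y=2), (x=4, y=3)  <- goal reached here
One shortest path (2 moves): (x=4, y=1) -> (x=5, y=1) -> (x=5, y=0)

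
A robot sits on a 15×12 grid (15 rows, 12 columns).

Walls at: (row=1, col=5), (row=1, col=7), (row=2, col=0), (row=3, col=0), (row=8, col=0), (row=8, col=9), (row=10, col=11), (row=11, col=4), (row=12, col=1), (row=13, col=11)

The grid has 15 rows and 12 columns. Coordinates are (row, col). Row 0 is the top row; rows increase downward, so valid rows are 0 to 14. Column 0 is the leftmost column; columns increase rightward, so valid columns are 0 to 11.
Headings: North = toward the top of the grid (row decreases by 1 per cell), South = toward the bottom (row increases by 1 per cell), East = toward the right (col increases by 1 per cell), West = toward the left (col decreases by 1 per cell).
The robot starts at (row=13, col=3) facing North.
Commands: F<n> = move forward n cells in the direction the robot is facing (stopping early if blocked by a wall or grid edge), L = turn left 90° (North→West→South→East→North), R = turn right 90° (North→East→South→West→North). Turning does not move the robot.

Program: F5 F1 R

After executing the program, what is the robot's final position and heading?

Answer: Final position: (row=7, col=3), facing East

Derivation:
Start: (row=13, col=3), facing North
  F5: move forward 5, now at (row=8, col=3)
  F1: move forward 1, now at (row=7, col=3)
  R: turn right, now facing East
Final: (row=7, col=3), facing East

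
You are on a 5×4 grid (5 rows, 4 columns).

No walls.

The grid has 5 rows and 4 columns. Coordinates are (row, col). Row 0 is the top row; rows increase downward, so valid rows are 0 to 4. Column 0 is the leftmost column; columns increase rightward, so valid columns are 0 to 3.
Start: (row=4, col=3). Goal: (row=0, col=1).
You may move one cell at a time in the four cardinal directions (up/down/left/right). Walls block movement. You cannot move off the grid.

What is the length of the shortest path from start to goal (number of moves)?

Answer: Shortest path length: 6

Derivation:
BFS from (row=4, col=3) until reaching (row=0, col=1):
  Distance 0: (row=4, col=3)
  Distance 1: (row=3, col=3), (row=4, col=2)
  Distance 2: (row=2, col=3), (row=3, col=2), (row=4, col=1)
  Distance 3: (row=1, col=3), (row=2, col=2), (row=3, col=1), (row=4, col=0)
  Distance 4: (row=0, col=3), (row=1, col=2), (row=2, col=1), (row=3, col=0)
  Distance 5: (row=0, col=2), (row=1, col=1), (row=2, col=0)
  Distance 6: (row=0, col=1), (row=1, col=0)  <- goal reached here
One shortest path (6 moves): (row=4, col=3) -> (row=4, col=2) -> (row=4, col=1) -> (row=3, col=1) -> (row=2, col=1) -> (row=1, col=1) -> (row=0, col=1)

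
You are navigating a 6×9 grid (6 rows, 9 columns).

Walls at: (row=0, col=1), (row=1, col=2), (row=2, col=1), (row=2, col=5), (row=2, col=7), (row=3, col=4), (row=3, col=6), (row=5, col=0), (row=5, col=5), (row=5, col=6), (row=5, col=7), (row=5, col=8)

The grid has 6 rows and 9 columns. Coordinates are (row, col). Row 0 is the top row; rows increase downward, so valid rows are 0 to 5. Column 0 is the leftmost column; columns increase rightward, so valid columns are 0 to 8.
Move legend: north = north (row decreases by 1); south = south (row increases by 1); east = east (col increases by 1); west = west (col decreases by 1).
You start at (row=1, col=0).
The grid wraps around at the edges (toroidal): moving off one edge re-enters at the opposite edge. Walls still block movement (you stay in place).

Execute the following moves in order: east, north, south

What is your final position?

Answer: Final position: (row=1, col=1)

Derivation:
Start: (row=1, col=0)
  east (east): (row=1, col=0) -> (row=1, col=1)
  north (north): blocked, stay at (row=1, col=1)
  south (south): blocked, stay at (row=1, col=1)
Final: (row=1, col=1)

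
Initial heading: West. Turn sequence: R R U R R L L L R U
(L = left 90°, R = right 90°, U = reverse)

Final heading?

Start: West
  R (right (90° clockwise)) -> North
  R (right (90° clockwise)) -> East
  U (U-turn (180°)) -> West
  R (right (90° clockwise)) -> North
  R (right (90° clockwise)) -> East
  L (left (90° counter-clockwise)) -> North
  L (left (90° counter-clockwise)) -> West
  L (left (90° counter-clockwise)) -> South
  R (right (90° clockwise)) -> West
  U (U-turn (180°)) -> East
Final: East

Answer: Final heading: East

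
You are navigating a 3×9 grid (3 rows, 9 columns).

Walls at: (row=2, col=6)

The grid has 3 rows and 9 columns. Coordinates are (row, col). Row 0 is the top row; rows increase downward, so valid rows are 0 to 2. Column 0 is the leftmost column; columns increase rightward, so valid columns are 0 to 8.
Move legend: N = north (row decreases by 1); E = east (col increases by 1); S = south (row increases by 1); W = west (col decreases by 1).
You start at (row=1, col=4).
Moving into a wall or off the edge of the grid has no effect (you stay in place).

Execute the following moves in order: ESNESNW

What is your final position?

Start: (row=1, col=4)
  E (east): (row=1, col=4) -> (row=1, col=5)
  S (south): (row=1, col=5) -> (row=2, col=5)
  N (north): (row=2, col=5) -> (row=1, col=5)
  E (east): (row=1, col=5) -> (row=1, col=6)
  S (south): blocked, stay at (row=1, col=6)
  N (north): (row=1, col=6) -> (row=0, col=6)
  W (west): (row=0, col=6) -> (row=0, col=5)
Final: (row=0, col=5)

Answer: Final position: (row=0, col=5)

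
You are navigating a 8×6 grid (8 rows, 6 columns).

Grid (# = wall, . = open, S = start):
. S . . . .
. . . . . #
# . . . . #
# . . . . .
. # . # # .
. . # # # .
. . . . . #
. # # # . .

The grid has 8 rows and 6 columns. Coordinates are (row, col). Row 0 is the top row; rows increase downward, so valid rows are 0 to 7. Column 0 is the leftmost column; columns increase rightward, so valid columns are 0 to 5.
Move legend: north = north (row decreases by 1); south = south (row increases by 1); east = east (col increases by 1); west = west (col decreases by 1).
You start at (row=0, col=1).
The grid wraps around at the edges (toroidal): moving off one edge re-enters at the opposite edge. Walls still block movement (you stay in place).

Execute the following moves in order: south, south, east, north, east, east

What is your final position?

Answer: Final position: (row=1, col=4)

Derivation:
Start: (row=0, col=1)
  south (south): (row=0, col=1) -> (row=1, col=1)
  south (south): (row=1, col=1) -> (row=2, col=1)
  east (east): (row=2, col=1) -> (row=2, col=2)
  north (north): (row=2, col=2) -> (row=1, col=2)
  east (east): (row=1, col=2) -> (row=1, col=3)
  east (east): (row=1, col=3) -> (row=1, col=4)
Final: (row=1, col=4)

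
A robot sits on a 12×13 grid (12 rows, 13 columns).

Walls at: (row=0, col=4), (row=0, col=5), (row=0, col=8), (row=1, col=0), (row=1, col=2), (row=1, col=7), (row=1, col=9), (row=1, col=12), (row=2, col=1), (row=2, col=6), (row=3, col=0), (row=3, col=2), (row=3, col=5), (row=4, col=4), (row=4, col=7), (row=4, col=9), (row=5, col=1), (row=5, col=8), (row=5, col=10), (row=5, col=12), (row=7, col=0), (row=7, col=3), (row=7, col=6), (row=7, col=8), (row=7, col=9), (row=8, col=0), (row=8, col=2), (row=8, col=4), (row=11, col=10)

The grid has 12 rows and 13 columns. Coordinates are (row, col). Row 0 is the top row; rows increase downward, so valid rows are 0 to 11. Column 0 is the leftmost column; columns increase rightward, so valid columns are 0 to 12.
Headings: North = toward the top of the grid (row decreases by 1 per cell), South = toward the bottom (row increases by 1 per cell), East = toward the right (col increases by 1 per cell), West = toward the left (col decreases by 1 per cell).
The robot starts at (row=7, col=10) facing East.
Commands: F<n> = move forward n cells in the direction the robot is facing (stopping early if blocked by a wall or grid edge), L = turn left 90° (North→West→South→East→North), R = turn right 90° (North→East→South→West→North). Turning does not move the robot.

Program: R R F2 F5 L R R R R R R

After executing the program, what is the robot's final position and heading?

Start: (row=7, col=10), facing East
  R: turn right, now facing South
  R: turn right, now facing West
  F2: move forward 0/2 (blocked), now at (row=7, col=10)
  F5: move forward 0/5 (blocked), now at (row=7, col=10)
  L: turn left, now facing South
  R: turn right, now facing West
  R: turn right, now facing North
  R: turn right, now facing East
  R: turn right, now facing South
  R: turn right, now facing West
  R: turn right, now facing North
Final: (row=7, col=10), facing North

Answer: Final position: (row=7, col=10), facing North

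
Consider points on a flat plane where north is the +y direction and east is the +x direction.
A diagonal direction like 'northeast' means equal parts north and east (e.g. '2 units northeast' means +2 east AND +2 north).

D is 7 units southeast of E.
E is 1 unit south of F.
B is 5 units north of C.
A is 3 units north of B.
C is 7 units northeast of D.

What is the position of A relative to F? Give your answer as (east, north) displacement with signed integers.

Answer: A is at (east=14, north=7) relative to F.

Derivation:
Place F at the origin (east=0, north=0).
  E is 1 unit south of F: delta (east=+0, north=-1); E at (east=0, north=-1).
  D is 7 units southeast of E: delta (east=+7, north=-7); D at (east=7, north=-8).
  C is 7 units northeast of D: delta (east=+7, north=+7); C at (east=14, north=-1).
  B is 5 units north of C: delta (east=+0, north=+5); B at (east=14, north=4).
  A is 3 units north of B: delta (east=+0, north=+3); A at (east=14, north=7).
Therefore A relative to F: (east=14, north=7).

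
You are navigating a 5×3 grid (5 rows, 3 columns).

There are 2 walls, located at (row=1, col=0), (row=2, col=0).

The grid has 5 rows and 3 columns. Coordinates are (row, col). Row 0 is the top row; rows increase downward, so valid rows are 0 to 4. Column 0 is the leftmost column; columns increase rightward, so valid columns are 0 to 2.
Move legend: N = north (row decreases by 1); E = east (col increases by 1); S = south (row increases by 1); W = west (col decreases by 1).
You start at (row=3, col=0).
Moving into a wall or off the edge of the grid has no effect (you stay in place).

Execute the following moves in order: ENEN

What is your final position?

Answer: Final position: (row=1, col=2)

Derivation:
Start: (row=3, col=0)
  E (east): (row=3, col=0) -> (row=3, col=1)
  N (north): (row=3, col=1) -> (row=2, col=1)
  E (east): (row=2, col=1) -> (row=2, col=2)
  N (north): (row=2, col=2) -> (row=1, col=2)
Final: (row=1, col=2)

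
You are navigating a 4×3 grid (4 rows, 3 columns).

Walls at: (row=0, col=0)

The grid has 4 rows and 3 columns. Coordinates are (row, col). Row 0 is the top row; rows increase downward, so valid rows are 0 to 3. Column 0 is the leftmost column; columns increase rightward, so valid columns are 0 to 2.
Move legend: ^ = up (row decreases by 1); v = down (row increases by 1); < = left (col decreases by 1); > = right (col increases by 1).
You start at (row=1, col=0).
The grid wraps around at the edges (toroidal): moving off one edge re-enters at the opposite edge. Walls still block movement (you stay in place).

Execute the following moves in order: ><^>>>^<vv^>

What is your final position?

Answer: Final position: (row=2, col=0)

Derivation:
Start: (row=1, col=0)
  > (right): (row=1, col=0) -> (row=1, col=1)
  < (left): (row=1, col=1) -> (row=1, col=0)
  ^ (up): blocked, stay at (row=1, col=0)
  > (right): (row=1, col=0) -> (row=1, col=1)
  > (right): (row=1, col=1) -> (row=1, col=2)
  > (right): (row=1, col=2) -> (row=1, col=0)
  ^ (up): blocked, stay at (row=1, col=0)
  < (left): (row=1, col=0) -> (row=1, col=2)
  v (down): (row=1, col=2) -> (row=2, col=2)
  v (down): (row=2, col=2) -> (row=3, col=2)
  ^ (up): (row=3, col=2) -> (row=2, col=2)
  > (right): (row=2, col=2) -> (row=2, col=0)
Final: (row=2, col=0)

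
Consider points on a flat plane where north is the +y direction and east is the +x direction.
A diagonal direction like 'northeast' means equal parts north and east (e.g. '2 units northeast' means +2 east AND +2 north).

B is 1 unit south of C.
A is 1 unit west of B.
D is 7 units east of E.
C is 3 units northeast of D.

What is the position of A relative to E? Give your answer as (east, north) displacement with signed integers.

Place E at the origin (east=0, north=0).
  D is 7 units east of E: delta (east=+7, north=+0); D at (east=7, north=0).
  C is 3 units northeast of D: delta (east=+3, north=+3); C at (east=10, north=3).
  B is 1 unit south of C: delta (east=+0, north=-1); B at (east=10, north=2).
  A is 1 unit west of B: delta (east=-1, north=+0); A at (east=9, north=2).
Therefore A relative to E: (east=9, north=2).

Answer: A is at (east=9, north=2) relative to E.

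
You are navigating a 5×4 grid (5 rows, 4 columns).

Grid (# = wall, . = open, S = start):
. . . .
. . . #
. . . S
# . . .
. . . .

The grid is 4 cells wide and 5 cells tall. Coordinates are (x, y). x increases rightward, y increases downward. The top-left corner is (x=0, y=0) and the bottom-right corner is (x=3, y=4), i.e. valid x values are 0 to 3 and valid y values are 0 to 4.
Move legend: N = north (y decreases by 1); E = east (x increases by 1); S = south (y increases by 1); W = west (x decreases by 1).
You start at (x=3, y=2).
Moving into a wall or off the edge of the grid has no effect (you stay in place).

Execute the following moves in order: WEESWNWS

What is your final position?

Start: (x=3, y=2)
  W (west): (x=3, y=2) -> (x=2, y=2)
  E (east): (x=2, y=2) -> (x=3, y=2)
  E (east): blocked, stay at (x=3, y=2)
  S (south): (x=3, y=2) -> (x=3, y=3)
  W (west): (x=3, y=3) -> (x=2, y=3)
  N (north): (x=2, y=3) -> (x=2, y=2)
  W (west): (x=2, y=2) -> (x=1, y=2)
  S (south): (x=1, y=2) -> (x=1, y=3)
Final: (x=1, y=3)

Answer: Final position: (x=1, y=3)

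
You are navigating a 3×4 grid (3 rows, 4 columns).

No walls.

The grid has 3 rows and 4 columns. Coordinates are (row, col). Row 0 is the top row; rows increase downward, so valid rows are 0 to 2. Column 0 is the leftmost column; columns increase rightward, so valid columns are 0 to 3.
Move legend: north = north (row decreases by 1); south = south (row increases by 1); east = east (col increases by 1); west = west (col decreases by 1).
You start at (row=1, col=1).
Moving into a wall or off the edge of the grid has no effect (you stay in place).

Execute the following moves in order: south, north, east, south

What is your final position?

Start: (row=1, col=1)
  south (south): (row=1, col=1) -> (row=2, col=1)
  north (north): (row=2, col=1) -> (row=1, col=1)
  east (east): (row=1, col=1) -> (row=1, col=2)
  south (south): (row=1, col=2) -> (row=2, col=2)
Final: (row=2, col=2)

Answer: Final position: (row=2, col=2)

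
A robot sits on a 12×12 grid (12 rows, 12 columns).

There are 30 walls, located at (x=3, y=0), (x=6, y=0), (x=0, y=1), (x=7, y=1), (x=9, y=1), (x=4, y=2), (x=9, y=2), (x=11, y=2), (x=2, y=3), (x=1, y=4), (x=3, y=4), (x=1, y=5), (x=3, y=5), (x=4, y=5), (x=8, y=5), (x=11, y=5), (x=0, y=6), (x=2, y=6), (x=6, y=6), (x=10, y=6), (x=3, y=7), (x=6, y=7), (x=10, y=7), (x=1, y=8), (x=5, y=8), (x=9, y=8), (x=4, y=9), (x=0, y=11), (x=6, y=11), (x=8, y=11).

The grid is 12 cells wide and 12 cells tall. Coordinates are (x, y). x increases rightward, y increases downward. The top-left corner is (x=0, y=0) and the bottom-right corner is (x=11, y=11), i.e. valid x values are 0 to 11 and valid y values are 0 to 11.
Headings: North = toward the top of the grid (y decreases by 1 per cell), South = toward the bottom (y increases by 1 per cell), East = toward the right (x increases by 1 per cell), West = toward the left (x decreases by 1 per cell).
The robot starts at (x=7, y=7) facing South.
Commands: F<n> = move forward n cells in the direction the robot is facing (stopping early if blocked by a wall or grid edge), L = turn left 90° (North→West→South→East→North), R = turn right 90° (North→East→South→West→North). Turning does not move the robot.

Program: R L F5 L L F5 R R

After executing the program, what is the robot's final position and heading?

Answer: Final position: (x=7, y=6), facing South

Derivation:
Start: (x=7, y=7), facing South
  R: turn right, now facing West
  L: turn left, now facing South
  F5: move forward 4/5 (blocked), now at (x=7, y=11)
  L: turn left, now facing East
  L: turn left, now facing North
  F5: move forward 5, now at (x=7, y=6)
  R: turn right, now facing East
  R: turn right, now facing South
Final: (x=7, y=6), facing South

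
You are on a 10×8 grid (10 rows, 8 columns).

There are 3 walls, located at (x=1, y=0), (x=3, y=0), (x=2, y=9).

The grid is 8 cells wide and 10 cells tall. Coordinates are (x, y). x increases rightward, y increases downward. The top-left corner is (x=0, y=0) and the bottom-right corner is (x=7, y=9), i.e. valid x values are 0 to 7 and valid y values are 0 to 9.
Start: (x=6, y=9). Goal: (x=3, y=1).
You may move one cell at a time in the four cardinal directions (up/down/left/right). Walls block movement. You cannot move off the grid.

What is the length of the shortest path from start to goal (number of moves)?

BFS from (x=6, y=9) until reaching (x=3, y=1):
  Distance 0: (x=6, y=9)
  Distance 1: (x=6, y=8), (x=5, y=9), (x=7, y=9)
  Distance 2: (x=6, y=7), (x=5, y=8), (x=7, y=8), (x=4, y=9)
  Distance 3: (x=6, y=6), (x=5, y=7), (x=7, y=7), (x=4, y=8), (x=3, y=9)
  Distance 4: (x=6, y=5), (x=5, y=6), (x=7, y=6), (x=4, y=7), (x=3, y=8)
  Distance 5: (x=6, y=4), (x=5, y=5), (x=7, y=5), (x=4, y=6), (x=3, y=7), (x=2, y=8)
  Distance 6: (x=6, y=3), (x=5, y=4), (x=7, y=4), (x=4, y=5), (x=3, y=6), (x=2, y=7), (x=1, y=8)
  Distance 7: (x=6, y=2), (x=5, y=3), (x=7, y=3), (x=4, y=4), (x=3, y=5), (x=2, y=6), (x=1, y=7), (x=0, y=8), (x=1, y=9)
  Distance 8: (x=6, y=1), (x=5, y=2), (x=7, y=2), (x=4, y=3), (x=3, y=4), (x=2, y=5), (x=1, y=6), (x=0, y=7), (x=0, y=9)
  Distance 9: (x=6, y=0), (x=5, y=1), (x=7, y=1), (x=4, y=2), (x=3, y=3), (x=2, y=4), (x=1, y=5), (x=0, y=6)
  Distance 10: (x=5, y=0), (x=7, y=0), (x=4, y=1), (x=3, y=2), (x=2, y=3), (x=1, y=4), (x=0, y=5)
  Distance 11: (x=4, y=0), (x=3, y=1), (x=2, y=2), (x=1, y=3), (x=0, y=4)  <- goal reached here
One shortest path (11 moves): (x=6, y=9) -> (x=5, y=9) -> (x=4, y=9) -> (x=3, y=9) -> (x=3, y=8) -> (x=3, y=7) -> (x=3, y=6) -> (x=3, y=5) -> (x=3, y=4) -> (x=3, y=3) -> (x=3, y=2) -> (x=3, y=1)

Answer: Shortest path length: 11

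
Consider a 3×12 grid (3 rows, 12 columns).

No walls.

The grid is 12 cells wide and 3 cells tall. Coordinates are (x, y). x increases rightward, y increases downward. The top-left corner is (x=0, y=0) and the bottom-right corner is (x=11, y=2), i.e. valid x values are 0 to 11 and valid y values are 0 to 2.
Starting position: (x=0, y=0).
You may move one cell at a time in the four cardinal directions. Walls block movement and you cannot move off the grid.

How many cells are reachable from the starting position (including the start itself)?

BFS flood-fill from (x=0, y=0):
  Distance 0: (x=0, y=0)
  Distance 1: (x=1, y=0), (x=0, y=1)
  Distance 2: (x=2, y=0), (x=1, y=1), (x=0, y=2)
  Distance 3: (x=3, y=0), (x=2, y=1), (x=1, y=2)
  Distance 4: (x=4, y=0), (x=3, y=1), (x=2, y=2)
  Distance 5: (x=5, y=0), (x=4, y=1), (x=3, y=2)
  Distance 6: (x=6, y=0), (x=5, y=1), (x=4, y=2)
  Distance 7: (x=7, y=0), (x=6, y=1), (x=5, y=2)
  Distance 8: (x=8, y=0), (x=7, y=1), (x=6, y=2)
  Distance 9: (x=9, y=0), (x=8, y=1), (x=7, y=2)
  Distance 10: (x=10, y=0), (x=9, y=1), (x=8, y=2)
  Distance 11: (x=11, y=0), (x=10, y=1), (x=9, y=2)
  Distance 12: (x=11, y=1), (x=10, y=2)
  Distance 13: (x=11, y=2)
Total reachable: 36 (grid has 36 open cells total)

Answer: Reachable cells: 36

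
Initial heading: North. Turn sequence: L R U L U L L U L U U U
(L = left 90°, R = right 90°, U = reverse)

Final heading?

Start: North
  L (left (90° counter-clockwise)) -> West
  R (right (90° clockwise)) -> North
  U (U-turn (180°)) -> South
  L (left (90° counter-clockwise)) -> East
  U (U-turn (180°)) -> West
  L (left (90° counter-clockwise)) -> South
  L (left (90° counter-clockwise)) -> East
  U (U-turn (180°)) -> West
  L (left (90° counter-clockwise)) -> South
  U (U-turn (180°)) -> North
  U (U-turn (180°)) -> South
  U (U-turn (180°)) -> North
Final: North

Answer: Final heading: North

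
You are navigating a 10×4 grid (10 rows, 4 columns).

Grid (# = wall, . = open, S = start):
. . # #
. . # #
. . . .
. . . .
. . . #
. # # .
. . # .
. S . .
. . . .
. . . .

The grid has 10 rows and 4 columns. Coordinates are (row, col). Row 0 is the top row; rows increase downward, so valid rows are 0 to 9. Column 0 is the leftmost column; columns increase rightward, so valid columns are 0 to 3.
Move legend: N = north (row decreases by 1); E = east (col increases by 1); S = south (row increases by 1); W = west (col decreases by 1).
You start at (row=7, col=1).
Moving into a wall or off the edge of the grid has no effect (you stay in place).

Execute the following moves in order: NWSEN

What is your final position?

Answer: Final position: (row=6, col=1)

Derivation:
Start: (row=7, col=1)
  N (north): (row=7, col=1) -> (row=6, col=1)
  W (west): (row=6, col=1) -> (row=6, col=0)
  S (south): (row=6, col=0) -> (row=7, col=0)
  E (east): (row=7, col=0) -> (row=7, col=1)
  N (north): (row=7, col=1) -> (row=6, col=1)
Final: (row=6, col=1)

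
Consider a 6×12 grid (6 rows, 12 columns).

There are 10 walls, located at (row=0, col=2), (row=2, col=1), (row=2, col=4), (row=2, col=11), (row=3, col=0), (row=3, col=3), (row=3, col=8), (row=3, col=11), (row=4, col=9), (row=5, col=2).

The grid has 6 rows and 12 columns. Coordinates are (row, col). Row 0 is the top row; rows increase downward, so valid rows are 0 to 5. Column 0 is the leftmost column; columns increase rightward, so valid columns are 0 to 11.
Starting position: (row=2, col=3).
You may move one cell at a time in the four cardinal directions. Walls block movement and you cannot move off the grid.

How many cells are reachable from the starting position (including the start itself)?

BFS flood-fill from (row=2, col=3):
  Distance 0: (row=2, col=3)
  Distance 1: (row=1, col=3), (row=2, col=2)
  Distance 2: (row=0, col=3), (row=1, col=2), (row=1, col=4), (row=3, col=2)
  Distance 3: (row=0, col=4), (row=1, col=1), (row=1, col=5), (row=3, col=1), (row=4, col=2)
  Distance 4: (row=0, col=1), (row=0, col=5), (row=1, col=0), (row=1, col=6), (row=2, col=5), (row=4, col=1), (row=4, col=3)
  Distance 5: (row=0, col=0), (row=0, col=6), (row=1, col=7), (row=2, col=0), (row=2, col=6), (row=3, col=5), (row=4, col=0), (row=4, col=4), (row=5, col=1), (row=5, col=3)
  Distance 6: (row=0, col=7), (row=1, col=8), (row=2, col=7), (row=3, col=4), (row=3, col=6), (row=4, col=5), (row=5, col=0), (row=5, col=4)
  Distance 7: (row=0, col=8), (row=1, col=9), (row=2, col=8), (row=3, col=7), (row=4, col=6), (row=5, col=5)
  Distance 8: (row=0, col=9), (row=1, col=10), (row=2, col=9), (row=4, col=7), (row=5, col=6)
  Distance 9: (row=0, col=10), (row=1, col=11), (row=2, col=10), (row=3, col=9), (row=4, col=8), (row=5, col=7)
  Distance 10: (row=0, col=11), (row=3, col=10), (row=5, col=8)
  Distance 11: (row=4, col=10), (row=5, col=9)
  Distance 12: (row=4, col=11), (row=5, col=10)
  Distance 13: (row=5, col=11)
Total reachable: 62 (grid has 62 open cells total)

Answer: Reachable cells: 62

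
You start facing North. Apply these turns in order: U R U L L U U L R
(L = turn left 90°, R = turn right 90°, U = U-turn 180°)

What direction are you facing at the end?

Answer: Final heading: West

Derivation:
Start: North
  U (U-turn (180°)) -> South
  R (right (90° clockwise)) -> West
  U (U-turn (180°)) -> East
  L (left (90° counter-clockwise)) -> North
  L (left (90° counter-clockwise)) -> West
  U (U-turn (180°)) -> East
  U (U-turn (180°)) -> West
  L (left (90° counter-clockwise)) -> South
  R (right (90° clockwise)) -> West
Final: West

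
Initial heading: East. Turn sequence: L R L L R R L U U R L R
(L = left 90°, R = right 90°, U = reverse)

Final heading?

Answer: Final heading: East

Derivation:
Start: East
  L (left (90° counter-clockwise)) -> North
  R (right (90° clockwise)) -> East
  L (left (90° counter-clockwise)) -> North
  L (left (90° counter-clockwise)) -> West
  R (right (90° clockwise)) -> North
  R (right (90° clockwise)) -> East
  L (left (90° counter-clockwise)) -> North
  U (U-turn (180°)) -> South
  U (U-turn (180°)) -> North
  R (right (90° clockwise)) -> East
  L (left (90° counter-clockwise)) -> North
  R (right (90° clockwise)) -> East
Final: East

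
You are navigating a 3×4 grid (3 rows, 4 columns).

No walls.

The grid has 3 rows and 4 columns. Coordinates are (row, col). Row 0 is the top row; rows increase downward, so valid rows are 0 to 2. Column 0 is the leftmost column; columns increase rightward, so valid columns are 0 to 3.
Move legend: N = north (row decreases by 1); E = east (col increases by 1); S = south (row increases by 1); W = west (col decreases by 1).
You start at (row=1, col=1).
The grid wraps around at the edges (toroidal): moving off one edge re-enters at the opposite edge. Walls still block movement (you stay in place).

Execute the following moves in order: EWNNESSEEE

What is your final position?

Answer: Final position: (row=1, col=1)

Derivation:
Start: (row=1, col=1)
  E (east): (row=1, col=1) -> (row=1, col=2)
  W (west): (row=1, col=2) -> (row=1, col=1)
  N (north): (row=1, col=1) -> (row=0, col=1)
  N (north): (row=0, col=1) -> (row=2, col=1)
  E (east): (row=2, col=1) -> (row=2, col=2)
  S (south): (row=2, col=2) -> (row=0, col=2)
  S (south): (row=0, col=2) -> (row=1, col=2)
  E (east): (row=1, col=2) -> (row=1, col=3)
  E (east): (row=1, col=3) -> (row=1, col=0)
  E (east): (row=1, col=0) -> (row=1, col=1)
Final: (row=1, col=1)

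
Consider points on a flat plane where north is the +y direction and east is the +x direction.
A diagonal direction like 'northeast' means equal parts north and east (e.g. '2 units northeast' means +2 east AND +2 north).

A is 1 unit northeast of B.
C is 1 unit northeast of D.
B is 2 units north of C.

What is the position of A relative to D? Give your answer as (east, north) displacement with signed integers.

Place D at the origin (east=0, north=0).
  C is 1 unit northeast of D: delta (east=+1, north=+1); C at (east=1, north=1).
  B is 2 units north of C: delta (east=+0, north=+2); B at (east=1, north=3).
  A is 1 unit northeast of B: delta (east=+1, north=+1); A at (east=2, north=4).
Therefore A relative to D: (east=2, north=4).

Answer: A is at (east=2, north=4) relative to D.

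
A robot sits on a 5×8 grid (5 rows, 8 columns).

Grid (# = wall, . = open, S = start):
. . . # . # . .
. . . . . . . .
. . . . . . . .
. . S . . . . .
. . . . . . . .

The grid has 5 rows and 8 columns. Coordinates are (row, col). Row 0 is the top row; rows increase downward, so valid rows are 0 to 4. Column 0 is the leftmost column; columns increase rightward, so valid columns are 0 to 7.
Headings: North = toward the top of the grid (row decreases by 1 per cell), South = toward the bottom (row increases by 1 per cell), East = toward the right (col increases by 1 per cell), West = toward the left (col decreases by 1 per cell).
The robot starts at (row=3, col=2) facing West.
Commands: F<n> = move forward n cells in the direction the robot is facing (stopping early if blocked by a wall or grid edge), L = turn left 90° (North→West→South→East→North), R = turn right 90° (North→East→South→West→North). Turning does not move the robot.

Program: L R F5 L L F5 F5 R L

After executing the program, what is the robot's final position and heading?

Answer: Final position: (row=3, col=7), facing East

Derivation:
Start: (row=3, col=2), facing West
  L: turn left, now facing South
  R: turn right, now facing West
  F5: move forward 2/5 (blocked), now at (row=3, col=0)
  L: turn left, now facing South
  L: turn left, now facing East
  F5: move forward 5, now at (row=3, col=5)
  F5: move forward 2/5 (blocked), now at (row=3, col=7)
  R: turn right, now facing South
  L: turn left, now facing East
Final: (row=3, col=7), facing East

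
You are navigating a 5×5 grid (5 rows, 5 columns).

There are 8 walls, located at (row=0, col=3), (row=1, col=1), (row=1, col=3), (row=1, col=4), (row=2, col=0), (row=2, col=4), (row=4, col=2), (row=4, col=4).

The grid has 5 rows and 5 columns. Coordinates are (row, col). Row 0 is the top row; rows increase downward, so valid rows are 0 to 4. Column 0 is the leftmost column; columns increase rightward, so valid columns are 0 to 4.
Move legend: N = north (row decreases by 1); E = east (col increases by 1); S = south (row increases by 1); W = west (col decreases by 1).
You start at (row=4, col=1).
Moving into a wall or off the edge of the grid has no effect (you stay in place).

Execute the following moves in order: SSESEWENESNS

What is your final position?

Answer: Final position: (row=3, col=2)

Derivation:
Start: (row=4, col=1)
  S (south): blocked, stay at (row=4, col=1)
  S (south): blocked, stay at (row=4, col=1)
  E (east): blocked, stay at (row=4, col=1)
  S (south): blocked, stay at (row=4, col=1)
  E (east): blocked, stay at (row=4, col=1)
  W (west): (row=4, col=1) -> (row=4, col=0)
  E (east): (row=4, col=0) -> (row=4, col=1)
  N (north): (row=4, col=1) -> (row=3, col=1)
  E (east): (row=3, col=1) -> (row=3, col=2)
  S (south): blocked, stay at (row=3, col=2)
  N (north): (row=3, col=2) -> (row=2, col=2)
  S (south): (row=2, col=2) -> (row=3, col=2)
Final: (row=3, col=2)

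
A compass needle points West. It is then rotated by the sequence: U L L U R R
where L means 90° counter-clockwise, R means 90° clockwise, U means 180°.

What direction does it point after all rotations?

Start: West
  U (U-turn (180°)) -> East
  L (left (90° counter-clockwise)) -> North
  L (left (90° counter-clockwise)) -> West
  U (U-turn (180°)) -> East
  R (right (90° clockwise)) -> South
  R (right (90° clockwise)) -> West
Final: West

Answer: Final heading: West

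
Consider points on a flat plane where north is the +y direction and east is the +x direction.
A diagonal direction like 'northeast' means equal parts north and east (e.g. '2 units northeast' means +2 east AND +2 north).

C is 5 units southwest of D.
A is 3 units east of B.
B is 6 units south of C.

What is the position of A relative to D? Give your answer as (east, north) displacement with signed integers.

Place D at the origin (east=0, north=0).
  C is 5 units southwest of D: delta (east=-5, north=-5); C at (east=-5, north=-5).
  B is 6 units south of C: delta (east=+0, north=-6); B at (east=-5, north=-11).
  A is 3 units east of B: delta (east=+3, north=+0); A at (east=-2, north=-11).
Therefore A relative to D: (east=-2, north=-11).

Answer: A is at (east=-2, north=-11) relative to D.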